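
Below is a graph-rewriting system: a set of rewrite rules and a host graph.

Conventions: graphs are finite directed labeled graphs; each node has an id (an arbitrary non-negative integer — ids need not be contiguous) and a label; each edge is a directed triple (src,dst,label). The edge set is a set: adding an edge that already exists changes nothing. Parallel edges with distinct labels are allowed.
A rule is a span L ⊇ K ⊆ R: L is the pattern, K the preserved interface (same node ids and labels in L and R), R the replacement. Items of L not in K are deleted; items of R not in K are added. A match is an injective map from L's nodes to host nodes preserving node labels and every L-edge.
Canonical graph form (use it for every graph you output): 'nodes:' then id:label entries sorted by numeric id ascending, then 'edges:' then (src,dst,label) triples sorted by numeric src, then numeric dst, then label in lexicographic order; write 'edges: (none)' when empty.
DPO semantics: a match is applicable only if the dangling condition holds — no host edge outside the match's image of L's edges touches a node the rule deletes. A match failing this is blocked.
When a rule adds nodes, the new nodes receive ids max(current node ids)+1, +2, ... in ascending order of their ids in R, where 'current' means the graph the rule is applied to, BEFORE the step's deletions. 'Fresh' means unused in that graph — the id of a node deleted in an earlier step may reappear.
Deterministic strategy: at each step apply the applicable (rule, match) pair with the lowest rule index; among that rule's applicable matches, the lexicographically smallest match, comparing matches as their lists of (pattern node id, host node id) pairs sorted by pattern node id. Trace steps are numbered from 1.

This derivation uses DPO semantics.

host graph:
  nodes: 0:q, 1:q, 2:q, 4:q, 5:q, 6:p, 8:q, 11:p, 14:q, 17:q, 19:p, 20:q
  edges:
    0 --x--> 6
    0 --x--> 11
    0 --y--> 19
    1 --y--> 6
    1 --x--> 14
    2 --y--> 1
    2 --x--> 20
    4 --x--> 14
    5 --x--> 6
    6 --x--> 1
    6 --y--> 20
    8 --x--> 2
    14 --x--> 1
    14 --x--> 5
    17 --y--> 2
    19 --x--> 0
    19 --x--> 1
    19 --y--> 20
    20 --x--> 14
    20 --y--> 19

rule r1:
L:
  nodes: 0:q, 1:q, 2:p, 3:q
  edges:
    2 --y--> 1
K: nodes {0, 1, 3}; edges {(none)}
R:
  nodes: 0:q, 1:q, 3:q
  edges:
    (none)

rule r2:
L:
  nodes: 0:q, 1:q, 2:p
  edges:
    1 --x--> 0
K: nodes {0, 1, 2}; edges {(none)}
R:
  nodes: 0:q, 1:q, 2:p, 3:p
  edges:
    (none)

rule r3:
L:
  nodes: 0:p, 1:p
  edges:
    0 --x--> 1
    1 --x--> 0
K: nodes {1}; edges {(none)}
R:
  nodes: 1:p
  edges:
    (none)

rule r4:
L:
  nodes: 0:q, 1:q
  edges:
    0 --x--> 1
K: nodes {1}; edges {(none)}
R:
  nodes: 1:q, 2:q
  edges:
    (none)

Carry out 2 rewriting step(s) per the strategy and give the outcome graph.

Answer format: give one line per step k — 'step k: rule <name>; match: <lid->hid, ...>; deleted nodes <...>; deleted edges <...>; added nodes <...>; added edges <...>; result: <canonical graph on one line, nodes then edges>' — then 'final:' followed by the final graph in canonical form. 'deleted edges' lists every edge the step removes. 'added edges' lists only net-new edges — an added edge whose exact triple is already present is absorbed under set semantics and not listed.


step 1: rule r2; match: 0->1, 1->14, 2->6; deleted nodes (none); deleted edges (14,1,x); added nodes 21; added edges (none); result: nodes: 0:q, 1:q, 2:q, 4:q, 5:q, 6:p, 8:q, 11:p, 14:q, 17:q, 19:p, 20:q, 21:p edges: (0,6,x); (0,11,x); (0,19,y); (1,6,y); (1,14,x); (2,1,y); (2,20,x); (4,14,x); (5,6,x); (6,1,x); (6,20,y); (8,2,x); (14,5,x); (17,2,y); (19,0,x); (19,1,x); (19,20,y); (20,14,x); (20,19,y)
step 2: rule r2; match: 0->2, 1->8, 2->6; deleted nodes (none); deleted edges (8,2,x); added nodes 22; added edges (none); result: nodes: 0:q, 1:q, 2:q, 4:q, 5:q, 6:p, 8:q, 11:p, 14:q, 17:q, 19:p, 20:q, 21:p, 22:p edges: (0,6,x); (0,11,x); (0,19,y); (1,6,y); (1,14,x); (2,1,y); (2,20,x); (4,14,x); (5,6,x); (6,1,x); (6,20,y); (14,5,x); (17,2,y); (19,0,x); (19,1,x); (19,20,y); (20,14,x); (20,19,y)
final:
nodes: 0:q, 1:q, 2:q, 4:q, 5:q, 6:p, 8:q, 11:p, 14:q, 17:q, 19:p, 20:q, 21:p, 22:p
edges: (0,6,x); (0,11,x); (0,19,y); (1,6,y); (1,14,x); (2,1,y); (2,20,x); (4,14,x); (5,6,x); (6,1,x); (6,20,y); (14,5,x); (17,2,y); (19,0,x); (19,1,x); (19,20,y); (20,14,x); (20,19,y)


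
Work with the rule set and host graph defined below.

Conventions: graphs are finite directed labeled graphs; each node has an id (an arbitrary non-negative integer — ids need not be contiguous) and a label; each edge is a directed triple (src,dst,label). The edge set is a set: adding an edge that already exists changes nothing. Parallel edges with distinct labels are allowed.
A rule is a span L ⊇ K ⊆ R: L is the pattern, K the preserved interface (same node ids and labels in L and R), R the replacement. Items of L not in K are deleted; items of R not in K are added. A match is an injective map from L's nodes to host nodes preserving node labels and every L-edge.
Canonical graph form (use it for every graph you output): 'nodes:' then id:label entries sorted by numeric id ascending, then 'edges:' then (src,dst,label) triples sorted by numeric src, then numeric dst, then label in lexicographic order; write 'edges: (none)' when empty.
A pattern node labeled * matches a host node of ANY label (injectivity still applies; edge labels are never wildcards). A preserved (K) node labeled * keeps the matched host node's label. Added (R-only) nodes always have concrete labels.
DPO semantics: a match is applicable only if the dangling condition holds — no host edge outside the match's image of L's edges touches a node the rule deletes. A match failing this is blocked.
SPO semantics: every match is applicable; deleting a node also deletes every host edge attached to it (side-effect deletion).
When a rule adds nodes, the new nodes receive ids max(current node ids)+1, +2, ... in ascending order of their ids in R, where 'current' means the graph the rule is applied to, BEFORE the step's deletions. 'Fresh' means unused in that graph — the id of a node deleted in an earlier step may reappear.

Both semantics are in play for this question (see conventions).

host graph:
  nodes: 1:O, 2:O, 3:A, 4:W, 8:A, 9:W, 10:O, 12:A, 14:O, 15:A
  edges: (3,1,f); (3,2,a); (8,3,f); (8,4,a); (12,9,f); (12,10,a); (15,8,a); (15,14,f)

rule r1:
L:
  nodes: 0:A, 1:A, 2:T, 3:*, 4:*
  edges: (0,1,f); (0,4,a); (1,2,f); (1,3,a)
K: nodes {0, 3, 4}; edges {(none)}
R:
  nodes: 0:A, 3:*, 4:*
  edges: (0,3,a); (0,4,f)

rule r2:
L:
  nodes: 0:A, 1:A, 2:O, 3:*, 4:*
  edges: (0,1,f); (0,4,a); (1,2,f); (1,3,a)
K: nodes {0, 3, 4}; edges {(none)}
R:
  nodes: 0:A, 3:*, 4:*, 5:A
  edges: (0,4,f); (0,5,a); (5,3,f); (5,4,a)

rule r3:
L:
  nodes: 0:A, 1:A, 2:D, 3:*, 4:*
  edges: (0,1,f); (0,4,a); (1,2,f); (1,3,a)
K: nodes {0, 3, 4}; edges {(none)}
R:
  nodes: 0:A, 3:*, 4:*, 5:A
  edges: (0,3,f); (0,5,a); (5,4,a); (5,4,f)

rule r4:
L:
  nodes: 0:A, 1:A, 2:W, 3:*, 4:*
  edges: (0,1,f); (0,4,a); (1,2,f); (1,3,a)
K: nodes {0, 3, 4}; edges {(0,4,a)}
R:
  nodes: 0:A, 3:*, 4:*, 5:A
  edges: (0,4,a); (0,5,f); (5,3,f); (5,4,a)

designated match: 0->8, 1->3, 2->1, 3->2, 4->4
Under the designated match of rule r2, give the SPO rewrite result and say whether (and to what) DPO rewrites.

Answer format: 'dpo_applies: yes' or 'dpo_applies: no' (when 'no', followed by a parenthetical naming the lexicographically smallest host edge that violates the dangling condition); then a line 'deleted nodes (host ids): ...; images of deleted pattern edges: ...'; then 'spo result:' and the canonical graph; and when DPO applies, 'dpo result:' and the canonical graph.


dpo_applies: yes
deleted nodes (host ids): 1, 3; images of deleted pattern edges: (3,1,f); (3,2,a); (8,3,f); (8,4,a)
spo result:
nodes: 2:O, 4:W, 8:A, 9:W, 10:O, 12:A, 14:O, 15:A, 16:A
edges: (8,4,f); (8,16,a); (12,9,f); (12,10,a); (15,8,a); (15,14,f); (16,2,f); (16,4,a)
dpo result:
nodes: 2:O, 4:W, 8:A, 9:W, 10:O, 12:A, 14:O, 15:A, 16:A
edges: (8,4,f); (8,16,a); (12,9,f); (12,10,a); (15,8,a); (15,14,f); (16,2,f); (16,4,a)


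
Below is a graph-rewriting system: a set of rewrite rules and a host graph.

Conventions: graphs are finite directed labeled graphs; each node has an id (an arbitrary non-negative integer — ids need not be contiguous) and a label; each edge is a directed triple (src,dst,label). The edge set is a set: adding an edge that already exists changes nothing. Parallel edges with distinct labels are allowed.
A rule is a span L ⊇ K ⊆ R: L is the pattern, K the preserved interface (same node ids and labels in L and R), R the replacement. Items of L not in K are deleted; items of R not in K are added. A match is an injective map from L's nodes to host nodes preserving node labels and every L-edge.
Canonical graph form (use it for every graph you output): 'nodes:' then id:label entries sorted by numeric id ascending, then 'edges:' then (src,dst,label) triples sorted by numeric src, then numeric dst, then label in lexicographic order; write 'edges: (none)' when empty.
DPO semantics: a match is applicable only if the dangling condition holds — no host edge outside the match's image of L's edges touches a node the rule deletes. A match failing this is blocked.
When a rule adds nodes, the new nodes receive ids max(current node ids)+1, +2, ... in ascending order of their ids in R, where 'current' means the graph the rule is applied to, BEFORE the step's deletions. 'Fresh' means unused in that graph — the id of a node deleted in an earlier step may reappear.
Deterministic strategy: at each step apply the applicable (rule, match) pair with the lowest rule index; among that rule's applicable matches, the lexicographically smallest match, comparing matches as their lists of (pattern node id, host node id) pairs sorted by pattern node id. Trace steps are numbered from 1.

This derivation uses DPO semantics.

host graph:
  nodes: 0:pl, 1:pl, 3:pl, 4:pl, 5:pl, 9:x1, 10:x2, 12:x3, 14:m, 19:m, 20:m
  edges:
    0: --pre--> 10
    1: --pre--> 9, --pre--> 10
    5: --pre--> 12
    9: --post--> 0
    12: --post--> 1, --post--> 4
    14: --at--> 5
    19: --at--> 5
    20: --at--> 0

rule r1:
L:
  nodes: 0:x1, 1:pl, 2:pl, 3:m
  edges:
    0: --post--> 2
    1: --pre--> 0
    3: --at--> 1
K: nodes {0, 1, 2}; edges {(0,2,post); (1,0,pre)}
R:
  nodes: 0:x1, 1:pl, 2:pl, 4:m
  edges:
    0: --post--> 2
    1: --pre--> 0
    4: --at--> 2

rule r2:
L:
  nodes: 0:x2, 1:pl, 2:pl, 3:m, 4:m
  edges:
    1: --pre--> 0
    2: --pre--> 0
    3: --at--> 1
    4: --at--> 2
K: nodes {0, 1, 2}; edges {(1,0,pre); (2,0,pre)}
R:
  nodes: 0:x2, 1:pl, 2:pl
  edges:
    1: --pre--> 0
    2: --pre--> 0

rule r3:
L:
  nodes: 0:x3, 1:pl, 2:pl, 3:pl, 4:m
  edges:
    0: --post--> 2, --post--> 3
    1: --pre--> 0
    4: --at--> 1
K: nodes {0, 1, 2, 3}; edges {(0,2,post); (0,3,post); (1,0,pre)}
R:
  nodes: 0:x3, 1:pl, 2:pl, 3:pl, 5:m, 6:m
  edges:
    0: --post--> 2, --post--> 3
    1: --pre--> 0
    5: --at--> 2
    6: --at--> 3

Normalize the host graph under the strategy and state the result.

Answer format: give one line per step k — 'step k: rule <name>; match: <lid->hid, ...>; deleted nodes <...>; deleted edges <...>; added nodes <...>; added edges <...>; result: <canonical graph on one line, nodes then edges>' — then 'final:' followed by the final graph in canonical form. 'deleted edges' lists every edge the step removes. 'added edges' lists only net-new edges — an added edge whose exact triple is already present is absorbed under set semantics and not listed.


step 1: rule r3; match: 0->12, 1->5, 2->1, 3->4, 4->14; deleted nodes 14; deleted edges (14,5,at); added nodes 21, 22; added edges (21,1,at); (22,4,at); result: nodes: 0:pl, 1:pl, 3:pl, 4:pl, 5:pl, 9:x1, 10:x2, 12:x3, 19:m, 20:m, 21:m, 22:m edges: (0,10,pre); (1,9,pre); (1,10,pre); (5,12,pre); (9,0,post); (12,1,post); (12,4,post); (19,5,at); (20,0,at); (21,1,at); (22,4,at)
step 2: rule r1; match: 0->9, 1->1, 2->0, 3->21; deleted nodes 21; deleted edges (21,1,at); added nodes 23; added edges (23,0,at); result: nodes: 0:pl, 1:pl, 3:pl, 4:pl, 5:pl, 9:x1, 10:x2, 12:x3, 19:m, 20:m, 22:m, 23:m edges: (0,10,pre); (1,9,pre); (1,10,pre); (5,12,pre); (9,0,post); (12,1,post); (12,4,post); (19,5,at); (20,0,at); (22,4,at); (23,0,at)
step 3: rule r3; match: 0->12, 1->5, 2->1, 3->4, 4->19; deleted nodes 19; deleted edges (19,5,at); added nodes 24, 25; added edges (24,1,at); (25,4,at); result: nodes: 0:pl, 1:pl, 3:pl, 4:pl, 5:pl, 9:x1, 10:x2, 12:x3, 20:m, 22:m, 23:m, 24:m, 25:m edges: (0,10,pre); (1,9,pre); (1,10,pre); (5,12,pre); (9,0,post); (12,1,post); (12,4,post); (20,0,at); (22,4,at); (23,0,at); (24,1,at); (25,4,at)
step 4: rule r1; match: 0->9, 1->1, 2->0, 3->24; deleted nodes 24; deleted edges (24,1,at); added nodes 26; added edges (26,0,at); result: nodes: 0:pl, 1:pl, 3:pl, 4:pl, 5:pl, 9:x1, 10:x2, 12:x3, 20:m, 22:m, 23:m, 25:m, 26:m edges: (0,10,pre); (1,9,pre); (1,10,pre); (5,12,pre); (9,0,post); (12,1,post); (12,4,post); (20,0,at); (22,4,at); (23,0,at); (25,4,at); (26,0,at)
final:
nodes: 0:pl, 1:pl, 3:pl, 4:pl, 5:pl, 9:x1, 10:x2, 12:x3, 20:m, 22:m, 23:m, 25:m, 26:m
edges: (0,10,pre); (1,9,pre); (1,10,pre); (5,12,pre); (9,0,post); (12,1,post); (12,4,post); (20,0,at); (22,4,at); (23,0,at); (25,4,at); (26,0,at)


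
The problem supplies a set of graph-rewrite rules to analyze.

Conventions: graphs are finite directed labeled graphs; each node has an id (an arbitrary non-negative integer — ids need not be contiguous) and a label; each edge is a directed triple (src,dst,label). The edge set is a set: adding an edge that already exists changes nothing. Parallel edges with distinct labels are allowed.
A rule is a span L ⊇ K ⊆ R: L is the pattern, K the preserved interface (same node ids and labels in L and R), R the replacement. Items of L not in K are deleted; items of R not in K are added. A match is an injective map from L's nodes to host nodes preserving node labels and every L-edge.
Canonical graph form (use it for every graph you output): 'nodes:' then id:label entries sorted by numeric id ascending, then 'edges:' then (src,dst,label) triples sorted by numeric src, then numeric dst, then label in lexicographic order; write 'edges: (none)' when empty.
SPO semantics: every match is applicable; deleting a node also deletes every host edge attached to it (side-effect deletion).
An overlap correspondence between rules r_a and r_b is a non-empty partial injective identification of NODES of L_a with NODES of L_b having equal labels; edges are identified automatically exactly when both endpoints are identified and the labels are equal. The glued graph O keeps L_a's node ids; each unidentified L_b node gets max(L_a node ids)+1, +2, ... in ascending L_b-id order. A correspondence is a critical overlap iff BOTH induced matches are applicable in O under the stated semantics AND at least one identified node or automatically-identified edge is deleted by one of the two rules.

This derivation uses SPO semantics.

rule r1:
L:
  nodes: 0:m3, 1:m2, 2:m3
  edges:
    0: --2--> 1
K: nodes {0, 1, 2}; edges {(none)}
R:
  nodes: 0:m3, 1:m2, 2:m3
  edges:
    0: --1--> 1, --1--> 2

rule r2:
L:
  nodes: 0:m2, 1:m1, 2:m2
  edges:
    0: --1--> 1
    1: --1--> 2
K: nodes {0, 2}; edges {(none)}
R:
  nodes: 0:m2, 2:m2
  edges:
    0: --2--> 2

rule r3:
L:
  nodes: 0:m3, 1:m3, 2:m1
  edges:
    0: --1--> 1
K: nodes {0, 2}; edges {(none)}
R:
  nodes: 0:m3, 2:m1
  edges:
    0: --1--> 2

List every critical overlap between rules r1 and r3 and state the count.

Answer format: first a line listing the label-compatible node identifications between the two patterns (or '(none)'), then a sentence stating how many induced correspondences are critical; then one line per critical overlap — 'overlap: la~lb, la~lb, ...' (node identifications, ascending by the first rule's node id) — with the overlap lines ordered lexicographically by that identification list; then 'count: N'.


label-compatible node identifications between L(r1) and L(r3): 0~0, 0~1, 2~0, 2~1
4 of the induced correspondences are critical overlaps of r1 and r3.
overlap: 0~0, 2~1
overlap: 0~1
overlap: 0~1, 2~0
overlap: 2~1
count: 4


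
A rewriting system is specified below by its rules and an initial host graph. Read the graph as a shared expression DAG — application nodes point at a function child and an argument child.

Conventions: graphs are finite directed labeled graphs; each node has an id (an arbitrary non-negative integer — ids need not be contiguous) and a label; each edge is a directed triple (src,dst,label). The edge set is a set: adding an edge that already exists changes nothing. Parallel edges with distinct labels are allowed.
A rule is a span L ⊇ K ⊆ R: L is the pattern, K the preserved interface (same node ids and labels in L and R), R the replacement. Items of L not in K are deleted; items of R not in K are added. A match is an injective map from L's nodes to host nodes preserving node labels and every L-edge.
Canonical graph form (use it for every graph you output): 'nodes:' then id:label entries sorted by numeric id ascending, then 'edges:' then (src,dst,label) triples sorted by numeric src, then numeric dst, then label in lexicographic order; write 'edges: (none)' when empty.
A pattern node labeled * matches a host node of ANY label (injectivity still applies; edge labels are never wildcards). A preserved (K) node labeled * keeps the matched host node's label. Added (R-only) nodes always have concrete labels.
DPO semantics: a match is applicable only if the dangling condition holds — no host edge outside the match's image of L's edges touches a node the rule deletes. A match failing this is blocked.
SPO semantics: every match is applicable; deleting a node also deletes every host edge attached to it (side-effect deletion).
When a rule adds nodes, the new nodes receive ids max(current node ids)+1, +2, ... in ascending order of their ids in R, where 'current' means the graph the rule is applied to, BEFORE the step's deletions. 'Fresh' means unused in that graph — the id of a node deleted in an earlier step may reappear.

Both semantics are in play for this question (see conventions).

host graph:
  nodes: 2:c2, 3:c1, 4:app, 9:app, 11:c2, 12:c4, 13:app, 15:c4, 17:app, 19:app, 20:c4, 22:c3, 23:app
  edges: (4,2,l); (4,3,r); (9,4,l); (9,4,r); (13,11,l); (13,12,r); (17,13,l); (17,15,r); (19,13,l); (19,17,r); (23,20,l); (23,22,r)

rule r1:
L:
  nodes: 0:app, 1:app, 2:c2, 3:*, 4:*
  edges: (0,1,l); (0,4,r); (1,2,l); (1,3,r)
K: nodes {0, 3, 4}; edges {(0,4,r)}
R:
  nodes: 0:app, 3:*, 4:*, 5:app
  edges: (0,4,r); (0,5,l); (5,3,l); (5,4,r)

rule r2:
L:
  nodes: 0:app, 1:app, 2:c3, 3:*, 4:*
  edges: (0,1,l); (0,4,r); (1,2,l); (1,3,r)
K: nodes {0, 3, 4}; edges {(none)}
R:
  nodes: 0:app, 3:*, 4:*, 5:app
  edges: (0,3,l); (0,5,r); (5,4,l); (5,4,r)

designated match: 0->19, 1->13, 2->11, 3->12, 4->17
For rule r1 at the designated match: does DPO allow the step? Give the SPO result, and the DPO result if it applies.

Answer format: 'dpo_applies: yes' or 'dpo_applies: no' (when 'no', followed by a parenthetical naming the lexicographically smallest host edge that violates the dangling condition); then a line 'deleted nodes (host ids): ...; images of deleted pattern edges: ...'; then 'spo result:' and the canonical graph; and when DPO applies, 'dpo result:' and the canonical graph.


dpo_applies: no
(the rule deletes node 13, which keeps host edge (17,13,l) outside the match image — the dangling condition fails, DPO blocks; SPO proceeds and side-deletes such edges)
deleted nodes (host ids): 11, 13; images of deleted pattern edges: (13,11,l); (13,12,r); (19,13,l)
spo result:
nodes: 2:c2, 3:c1, 4:app, 9:app, 12:c4, 15:c4, 17:app, 19:app, 20:c4, 22:c3, 23:app, 24:app
edges: (4,2,l); (4,3,r); (9,4,l); (9,4,r); (17,15,r); (19,17,r); (19,24,l); (23,20,l); (23,22,r); (24,12,l); (24,17,r)


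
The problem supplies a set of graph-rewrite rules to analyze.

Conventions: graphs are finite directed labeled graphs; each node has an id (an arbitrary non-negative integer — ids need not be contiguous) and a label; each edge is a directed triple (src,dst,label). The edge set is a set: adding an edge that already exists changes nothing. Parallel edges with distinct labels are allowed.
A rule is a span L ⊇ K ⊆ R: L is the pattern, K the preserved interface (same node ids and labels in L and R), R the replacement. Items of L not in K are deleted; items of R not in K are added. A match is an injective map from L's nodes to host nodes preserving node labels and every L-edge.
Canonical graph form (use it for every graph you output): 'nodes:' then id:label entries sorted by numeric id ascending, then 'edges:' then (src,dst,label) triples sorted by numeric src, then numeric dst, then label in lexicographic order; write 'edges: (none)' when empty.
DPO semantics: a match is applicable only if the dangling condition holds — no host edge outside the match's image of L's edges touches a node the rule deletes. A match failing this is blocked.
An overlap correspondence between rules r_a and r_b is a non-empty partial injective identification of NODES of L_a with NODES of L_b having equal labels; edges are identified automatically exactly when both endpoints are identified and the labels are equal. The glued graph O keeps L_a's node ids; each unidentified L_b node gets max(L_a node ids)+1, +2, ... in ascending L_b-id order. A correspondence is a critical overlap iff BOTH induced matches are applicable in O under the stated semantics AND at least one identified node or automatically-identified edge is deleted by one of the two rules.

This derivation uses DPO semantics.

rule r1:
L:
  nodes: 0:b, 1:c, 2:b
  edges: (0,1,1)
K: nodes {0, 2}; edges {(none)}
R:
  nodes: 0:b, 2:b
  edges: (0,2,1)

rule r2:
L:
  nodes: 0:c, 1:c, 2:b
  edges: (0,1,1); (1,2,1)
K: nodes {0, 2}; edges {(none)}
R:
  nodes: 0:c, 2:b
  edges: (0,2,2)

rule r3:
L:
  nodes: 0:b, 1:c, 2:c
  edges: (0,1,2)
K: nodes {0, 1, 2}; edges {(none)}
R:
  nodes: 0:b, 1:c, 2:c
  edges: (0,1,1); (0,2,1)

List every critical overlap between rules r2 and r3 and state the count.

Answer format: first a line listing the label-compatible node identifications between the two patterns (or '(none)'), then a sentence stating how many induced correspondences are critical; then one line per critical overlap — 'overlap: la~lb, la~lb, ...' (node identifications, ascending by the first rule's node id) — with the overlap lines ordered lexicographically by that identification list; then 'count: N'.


label-compatible node identifications between L(r2) and L(r3): 0~1, 0~2, 1~1, 1~2, 2~0
4 of the induced correspondences are critical overlaps of r2 and r3.
overlap: 0~1, 1~2
overlap: 0~1, 1~2, 2~0
overlap: 1~2
overlap: 1~2, 2~0
count: 4


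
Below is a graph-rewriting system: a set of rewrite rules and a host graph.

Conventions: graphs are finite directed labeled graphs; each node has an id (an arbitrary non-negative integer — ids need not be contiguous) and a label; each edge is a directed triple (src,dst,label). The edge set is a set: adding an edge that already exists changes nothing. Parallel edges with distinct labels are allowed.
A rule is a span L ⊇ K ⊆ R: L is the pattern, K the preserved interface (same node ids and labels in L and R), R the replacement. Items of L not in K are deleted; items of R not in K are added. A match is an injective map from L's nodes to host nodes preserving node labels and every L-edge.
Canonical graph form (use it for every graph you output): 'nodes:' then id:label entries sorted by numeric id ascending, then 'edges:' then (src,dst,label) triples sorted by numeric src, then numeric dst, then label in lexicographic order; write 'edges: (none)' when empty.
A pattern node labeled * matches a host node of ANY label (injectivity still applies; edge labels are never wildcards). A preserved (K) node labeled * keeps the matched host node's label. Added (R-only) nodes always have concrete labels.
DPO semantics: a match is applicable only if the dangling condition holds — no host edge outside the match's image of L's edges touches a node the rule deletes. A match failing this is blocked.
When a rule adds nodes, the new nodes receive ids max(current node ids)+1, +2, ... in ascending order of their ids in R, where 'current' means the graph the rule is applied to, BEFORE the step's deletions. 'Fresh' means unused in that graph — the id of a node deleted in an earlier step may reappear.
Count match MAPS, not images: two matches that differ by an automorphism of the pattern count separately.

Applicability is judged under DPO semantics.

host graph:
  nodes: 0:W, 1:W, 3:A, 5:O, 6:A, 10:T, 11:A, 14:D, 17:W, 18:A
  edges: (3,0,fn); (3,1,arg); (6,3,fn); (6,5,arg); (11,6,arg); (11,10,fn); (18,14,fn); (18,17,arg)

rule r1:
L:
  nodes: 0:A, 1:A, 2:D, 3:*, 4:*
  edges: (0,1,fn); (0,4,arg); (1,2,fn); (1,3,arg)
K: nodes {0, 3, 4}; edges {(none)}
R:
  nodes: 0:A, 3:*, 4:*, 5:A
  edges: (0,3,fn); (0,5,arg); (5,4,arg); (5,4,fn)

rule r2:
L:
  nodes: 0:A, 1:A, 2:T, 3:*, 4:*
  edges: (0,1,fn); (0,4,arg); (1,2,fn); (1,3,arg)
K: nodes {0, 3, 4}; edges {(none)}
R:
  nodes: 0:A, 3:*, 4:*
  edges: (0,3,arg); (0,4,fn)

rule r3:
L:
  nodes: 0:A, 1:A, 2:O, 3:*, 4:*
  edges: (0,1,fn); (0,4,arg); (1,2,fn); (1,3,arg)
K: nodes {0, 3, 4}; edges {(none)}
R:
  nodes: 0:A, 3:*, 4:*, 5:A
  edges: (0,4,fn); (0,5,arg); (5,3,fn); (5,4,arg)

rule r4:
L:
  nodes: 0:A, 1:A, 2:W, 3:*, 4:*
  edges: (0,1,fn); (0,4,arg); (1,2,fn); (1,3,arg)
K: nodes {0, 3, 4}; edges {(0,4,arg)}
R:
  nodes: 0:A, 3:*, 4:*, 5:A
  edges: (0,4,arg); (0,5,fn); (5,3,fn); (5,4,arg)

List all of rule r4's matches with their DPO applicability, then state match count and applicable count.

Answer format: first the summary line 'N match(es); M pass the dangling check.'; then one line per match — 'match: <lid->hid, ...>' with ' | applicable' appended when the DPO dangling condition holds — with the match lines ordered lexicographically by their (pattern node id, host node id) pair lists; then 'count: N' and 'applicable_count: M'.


1 match(es); 1 pass the dangling check.
match: 0->6, 1->3, 2->0, 3->1, 4->5 | applicable
count: 1
applicable_count: 1


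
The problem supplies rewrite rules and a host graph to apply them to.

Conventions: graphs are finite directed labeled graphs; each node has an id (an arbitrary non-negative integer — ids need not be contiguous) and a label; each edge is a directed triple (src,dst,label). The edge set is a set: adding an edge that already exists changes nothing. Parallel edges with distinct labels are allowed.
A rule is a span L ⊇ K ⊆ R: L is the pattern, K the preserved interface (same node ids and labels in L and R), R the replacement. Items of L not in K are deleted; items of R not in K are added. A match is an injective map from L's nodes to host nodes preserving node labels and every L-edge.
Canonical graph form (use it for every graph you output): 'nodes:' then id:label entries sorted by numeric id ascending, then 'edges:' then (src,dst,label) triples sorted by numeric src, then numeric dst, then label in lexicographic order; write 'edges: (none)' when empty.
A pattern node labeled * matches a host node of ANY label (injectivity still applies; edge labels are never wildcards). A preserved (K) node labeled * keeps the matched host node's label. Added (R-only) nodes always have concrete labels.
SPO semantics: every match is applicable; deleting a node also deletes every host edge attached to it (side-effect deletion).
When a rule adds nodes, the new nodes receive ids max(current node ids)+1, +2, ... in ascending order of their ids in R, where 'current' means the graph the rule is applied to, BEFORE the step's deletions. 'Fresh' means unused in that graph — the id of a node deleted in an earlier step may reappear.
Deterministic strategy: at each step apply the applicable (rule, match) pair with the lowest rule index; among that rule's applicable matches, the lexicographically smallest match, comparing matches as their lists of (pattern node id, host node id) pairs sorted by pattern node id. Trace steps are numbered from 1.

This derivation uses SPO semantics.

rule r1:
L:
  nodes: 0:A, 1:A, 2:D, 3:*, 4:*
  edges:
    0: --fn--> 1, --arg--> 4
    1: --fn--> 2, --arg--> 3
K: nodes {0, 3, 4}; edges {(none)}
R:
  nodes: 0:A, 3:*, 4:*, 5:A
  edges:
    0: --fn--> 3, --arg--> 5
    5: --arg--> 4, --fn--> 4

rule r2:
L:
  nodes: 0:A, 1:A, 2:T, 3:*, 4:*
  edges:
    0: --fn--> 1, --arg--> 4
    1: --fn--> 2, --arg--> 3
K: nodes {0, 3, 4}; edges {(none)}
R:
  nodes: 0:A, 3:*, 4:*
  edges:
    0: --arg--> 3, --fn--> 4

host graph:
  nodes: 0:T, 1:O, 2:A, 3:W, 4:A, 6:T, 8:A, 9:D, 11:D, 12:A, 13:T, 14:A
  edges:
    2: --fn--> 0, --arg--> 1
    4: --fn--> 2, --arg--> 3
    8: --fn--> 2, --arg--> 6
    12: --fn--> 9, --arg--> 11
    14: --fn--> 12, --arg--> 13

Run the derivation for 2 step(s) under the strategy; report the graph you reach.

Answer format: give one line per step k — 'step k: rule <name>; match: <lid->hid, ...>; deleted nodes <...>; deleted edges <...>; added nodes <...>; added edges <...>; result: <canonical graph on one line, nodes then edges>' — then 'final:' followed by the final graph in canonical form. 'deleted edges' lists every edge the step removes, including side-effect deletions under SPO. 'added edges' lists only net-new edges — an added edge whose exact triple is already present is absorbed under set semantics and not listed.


step 1: rule r1; match: 0->14, 1->12, 2->9, 3->11, 4->13; deleted nodes 9, 12; deleted edges (12,9,fn); (12,11,arg); (14,12,fn); (14,13,arg); added nodes 15; added edges (14,11,fn); (14,15,arg); (15,13,arg); (15,13,fn); result: nodes: 0:T, 1:O, 2:A, 3:W, 4:A, 6:T, 8:A, 11:D, 13:T, 14:A, 15:A edges: (2,0,fn); (2,1,arg); (4,2,fn); (4,3,arg); (8,2,fn); (8,6,arg); (14,11,fn); (14,15,arg); (15,13,arg); (15,13,fn)
step 2: rule r2; match: 0->4, 1->2, 2->0, 3->1, 4->3; deleted nodes 0, 2; deleted edges (2,0,fn); (2,1,arg); (4,2,fn); (4,3,arg); (8,2,fn); added nodes (none); added edges (4,1,arg); (4,3,fn); result: nodes: 1:O, 3:W, 4:A, 6:T, 8:A, 11:D, 13:T, 14:A, 15:A edges: (4,1,arg); (4,3,fn); (8,6,arg); (14,11,fn); (14,15,arg); (15,13,arg); (15,13,fn)
final:
nodes: 1:O, 3:W, 4:A, 6:T, 8:A, 11:D, 13:T, 14:A, 15:A
edges: (4,1,arg); (4,3,fn); (8,6,arg); (14,11,fn); (14,15,arg); (15,13,arg); (15,13,fn)


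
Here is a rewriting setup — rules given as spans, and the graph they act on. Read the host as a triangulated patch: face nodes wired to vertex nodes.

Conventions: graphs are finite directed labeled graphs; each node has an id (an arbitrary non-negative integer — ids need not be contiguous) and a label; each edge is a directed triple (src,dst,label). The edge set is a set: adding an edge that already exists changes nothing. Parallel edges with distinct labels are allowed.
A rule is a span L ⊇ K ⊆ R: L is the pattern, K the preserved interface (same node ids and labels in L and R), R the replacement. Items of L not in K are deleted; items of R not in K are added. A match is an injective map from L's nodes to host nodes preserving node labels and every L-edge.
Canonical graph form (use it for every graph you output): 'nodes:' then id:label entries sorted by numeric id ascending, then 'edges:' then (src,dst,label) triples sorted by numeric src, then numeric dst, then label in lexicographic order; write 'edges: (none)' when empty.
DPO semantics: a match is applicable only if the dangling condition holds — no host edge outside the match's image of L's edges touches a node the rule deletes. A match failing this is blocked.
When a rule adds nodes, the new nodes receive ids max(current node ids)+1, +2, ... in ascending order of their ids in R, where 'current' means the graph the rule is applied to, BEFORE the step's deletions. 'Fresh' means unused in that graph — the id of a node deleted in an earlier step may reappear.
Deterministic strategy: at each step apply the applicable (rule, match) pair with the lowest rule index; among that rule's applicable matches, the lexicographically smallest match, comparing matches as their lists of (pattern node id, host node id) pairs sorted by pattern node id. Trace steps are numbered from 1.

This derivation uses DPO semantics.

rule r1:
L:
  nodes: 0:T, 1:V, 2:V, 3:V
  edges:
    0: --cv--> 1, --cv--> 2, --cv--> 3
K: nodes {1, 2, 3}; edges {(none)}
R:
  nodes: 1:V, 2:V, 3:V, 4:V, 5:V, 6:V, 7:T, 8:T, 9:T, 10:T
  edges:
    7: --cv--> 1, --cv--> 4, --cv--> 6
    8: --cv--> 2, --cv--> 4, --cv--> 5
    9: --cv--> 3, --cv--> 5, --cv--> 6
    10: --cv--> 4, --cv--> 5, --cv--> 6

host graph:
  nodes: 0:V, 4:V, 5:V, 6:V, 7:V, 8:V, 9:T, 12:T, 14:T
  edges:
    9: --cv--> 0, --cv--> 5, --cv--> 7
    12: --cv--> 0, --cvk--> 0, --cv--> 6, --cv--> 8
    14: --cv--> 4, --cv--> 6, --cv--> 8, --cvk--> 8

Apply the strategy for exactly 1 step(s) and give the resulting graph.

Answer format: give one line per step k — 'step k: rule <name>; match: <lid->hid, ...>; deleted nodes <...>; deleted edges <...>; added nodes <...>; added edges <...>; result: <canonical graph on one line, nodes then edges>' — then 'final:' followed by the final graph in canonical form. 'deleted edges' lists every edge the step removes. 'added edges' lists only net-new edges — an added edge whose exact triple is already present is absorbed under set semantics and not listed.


step 1: rule r1; match: 0->9, 1->0, 2->5, 3->7; deleted nodes 9; deleted edges (9,0,cv); (9,5,cv); (9,7,cv); added nodes 15, 16, 17, 18, 19, 20, 21; added edges (18,0,cv); (18,15,cv); (18,17,cv); (19,5,cv); (19,15,cv); (19,16,cv); (20,7,cv); (20,16,cv); (20,17,cv); (21,15,cv); (21,16,cv); (21,17,cv); result: nodes: 0:V, 4:V, 5:V, 6:V, 7:V, 8:V, 12:T, 14:T, 15:V, 16:V, 17:V, 18:T, 19:T, 20:T, 21:T edges: (12,0,cv); (12,0,cvk); (12,6,cv); (12,8,cv); (14,4,cv); (14,6,cv); (14,8,cv); (14,8,cvk); (18,0,cv); (18,15,cv); (18,17,cv); (19,5,cv); (19,15,cv); (19,16,cv); (20,7,cv); (20,16,cv); (20,17,cv); (21,15,cv); (21,16,cv); (21,17,cv)
final:
nodes: 0:V, 4:V, 5:V, 6:V, 7:V, 8:V, 12:T, 14:T, 15:V, 16:V, 17:V, 18:T, 19:T, 20:T, 21:T
edges: (12,0,cv); (12,0,cvk); (12,6,cv); (12,8,cv); (14,4,cv); (14,6,cv); (14,8,cv); (14,8,cvk); (18,0,cv); (18,15,cv); (18,17,cv); (19,5,cv); (19,15,cv); (19,16,cv); (20,7,cv); (20,16,cv); (20,17,cv); (21,15,cv); (21,16,cv); (21,17,cv)


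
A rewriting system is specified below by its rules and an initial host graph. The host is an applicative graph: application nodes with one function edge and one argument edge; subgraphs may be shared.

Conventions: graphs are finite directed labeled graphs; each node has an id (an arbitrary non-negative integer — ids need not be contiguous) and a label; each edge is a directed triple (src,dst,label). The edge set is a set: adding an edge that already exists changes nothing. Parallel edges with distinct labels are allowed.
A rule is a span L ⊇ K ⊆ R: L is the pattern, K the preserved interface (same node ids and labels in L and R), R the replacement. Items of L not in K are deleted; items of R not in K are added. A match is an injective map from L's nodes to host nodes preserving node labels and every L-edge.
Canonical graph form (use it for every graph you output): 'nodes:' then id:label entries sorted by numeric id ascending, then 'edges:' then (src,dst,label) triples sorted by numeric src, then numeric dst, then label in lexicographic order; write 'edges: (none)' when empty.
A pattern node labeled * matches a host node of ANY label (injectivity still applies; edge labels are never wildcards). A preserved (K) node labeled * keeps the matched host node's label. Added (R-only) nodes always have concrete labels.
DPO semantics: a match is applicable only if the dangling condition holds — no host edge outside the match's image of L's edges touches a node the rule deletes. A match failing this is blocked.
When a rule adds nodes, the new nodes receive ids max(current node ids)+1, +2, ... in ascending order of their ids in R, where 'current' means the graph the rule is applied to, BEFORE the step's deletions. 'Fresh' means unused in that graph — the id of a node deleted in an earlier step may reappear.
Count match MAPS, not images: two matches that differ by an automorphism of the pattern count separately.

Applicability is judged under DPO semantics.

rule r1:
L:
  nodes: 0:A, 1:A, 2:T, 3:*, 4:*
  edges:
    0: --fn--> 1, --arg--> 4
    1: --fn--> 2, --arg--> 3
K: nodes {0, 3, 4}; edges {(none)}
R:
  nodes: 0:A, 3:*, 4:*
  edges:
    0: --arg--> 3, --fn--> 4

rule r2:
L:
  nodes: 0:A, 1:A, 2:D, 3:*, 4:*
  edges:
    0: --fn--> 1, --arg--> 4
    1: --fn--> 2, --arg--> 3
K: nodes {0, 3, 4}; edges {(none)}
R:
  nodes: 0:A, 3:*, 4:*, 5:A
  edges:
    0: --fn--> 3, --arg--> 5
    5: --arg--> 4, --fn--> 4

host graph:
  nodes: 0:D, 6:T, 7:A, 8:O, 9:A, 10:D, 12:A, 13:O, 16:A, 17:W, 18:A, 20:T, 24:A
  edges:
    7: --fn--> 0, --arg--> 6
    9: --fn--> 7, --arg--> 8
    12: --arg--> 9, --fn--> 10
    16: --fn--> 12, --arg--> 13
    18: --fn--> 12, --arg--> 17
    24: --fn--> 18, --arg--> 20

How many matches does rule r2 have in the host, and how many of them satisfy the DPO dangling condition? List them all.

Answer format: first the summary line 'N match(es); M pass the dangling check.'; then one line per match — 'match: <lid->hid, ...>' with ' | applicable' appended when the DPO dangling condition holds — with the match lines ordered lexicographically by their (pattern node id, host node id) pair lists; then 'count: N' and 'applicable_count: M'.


3 match(es); 1 pass the dangling check.
match: 0->9, 1->7, 2->0, 3->6, 4->8 | applicable
match: 0->16, 1->12, 2->10, 3->9, 4->13
match: 0->18, 1->12, 2->10, 3->9, 4->17
count: 3
applicable_count: 1


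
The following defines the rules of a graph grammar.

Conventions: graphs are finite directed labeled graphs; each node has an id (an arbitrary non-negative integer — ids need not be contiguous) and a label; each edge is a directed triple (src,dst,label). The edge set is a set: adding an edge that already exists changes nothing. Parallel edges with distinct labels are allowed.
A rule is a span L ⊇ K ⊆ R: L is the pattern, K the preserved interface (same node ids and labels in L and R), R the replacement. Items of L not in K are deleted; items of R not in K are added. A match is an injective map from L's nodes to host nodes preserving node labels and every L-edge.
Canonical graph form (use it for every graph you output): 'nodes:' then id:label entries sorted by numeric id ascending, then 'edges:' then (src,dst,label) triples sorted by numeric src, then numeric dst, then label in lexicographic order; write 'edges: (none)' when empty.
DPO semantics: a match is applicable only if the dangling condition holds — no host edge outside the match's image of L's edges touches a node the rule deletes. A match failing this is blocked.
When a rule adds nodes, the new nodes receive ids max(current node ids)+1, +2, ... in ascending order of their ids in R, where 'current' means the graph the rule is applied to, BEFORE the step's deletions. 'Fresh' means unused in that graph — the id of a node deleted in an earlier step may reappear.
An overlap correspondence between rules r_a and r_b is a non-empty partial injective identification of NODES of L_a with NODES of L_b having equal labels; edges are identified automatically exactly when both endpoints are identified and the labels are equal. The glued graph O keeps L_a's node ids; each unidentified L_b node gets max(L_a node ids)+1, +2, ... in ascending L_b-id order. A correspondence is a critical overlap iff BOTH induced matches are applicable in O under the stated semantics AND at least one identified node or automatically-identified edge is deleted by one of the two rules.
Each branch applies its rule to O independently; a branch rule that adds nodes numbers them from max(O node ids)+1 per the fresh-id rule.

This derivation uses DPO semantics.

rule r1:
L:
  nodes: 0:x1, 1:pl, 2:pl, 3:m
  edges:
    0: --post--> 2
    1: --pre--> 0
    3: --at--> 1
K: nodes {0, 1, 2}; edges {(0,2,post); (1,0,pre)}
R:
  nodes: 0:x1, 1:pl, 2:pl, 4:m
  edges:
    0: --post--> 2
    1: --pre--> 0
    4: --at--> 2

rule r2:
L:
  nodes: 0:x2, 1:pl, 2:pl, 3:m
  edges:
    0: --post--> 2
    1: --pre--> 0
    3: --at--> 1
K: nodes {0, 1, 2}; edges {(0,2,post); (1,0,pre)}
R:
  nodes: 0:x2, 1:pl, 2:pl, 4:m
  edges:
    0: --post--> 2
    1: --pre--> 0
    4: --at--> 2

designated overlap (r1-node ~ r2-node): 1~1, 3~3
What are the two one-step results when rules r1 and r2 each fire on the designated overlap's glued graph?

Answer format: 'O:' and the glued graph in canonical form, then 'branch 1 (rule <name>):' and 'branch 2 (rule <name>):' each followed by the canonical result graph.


O:
nodes: 0:x1, 1:pl, 2:pl, 3:m, 4:x2, 5:pl
edges: (0,2,post); (1,0,pre); (1,4,pre); (3,1,at); (4,5,post)
branch 1 (rule r1):
nodes: 0:x1, 1:pl, 2:pl, 4:x2, 5:pl, 6:m
edges: (0,2,post); (1,0,pre); (1,4,pre); (4,5,post); (6,2,at)
branch 2 (rule r2):
nodes: 0:x1, 1:pl, 2:pl, 4:x2, 5:pl, 6:m
edges: (0,2,post); (1,0,pre); (1,4,pre); (4,5,post); (6,5,at)
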